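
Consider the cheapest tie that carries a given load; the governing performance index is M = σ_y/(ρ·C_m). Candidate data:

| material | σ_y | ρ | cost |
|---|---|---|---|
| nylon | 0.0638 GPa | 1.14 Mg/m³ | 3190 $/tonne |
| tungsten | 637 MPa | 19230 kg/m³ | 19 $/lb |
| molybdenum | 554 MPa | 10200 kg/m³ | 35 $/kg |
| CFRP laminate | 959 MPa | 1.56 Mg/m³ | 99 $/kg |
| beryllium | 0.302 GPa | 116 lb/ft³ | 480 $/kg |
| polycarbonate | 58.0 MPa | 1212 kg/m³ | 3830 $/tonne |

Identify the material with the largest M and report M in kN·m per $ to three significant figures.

Convert each candidate to consistent units, then evaluate M:
  nylon: σ_y = 63.80 MPa, ρ = 1140 kg/m³, cost = 3.190 $/kg
  tungsten: σ_y = 637.0 MPa, ρ = 19230 kg/m³, cost = 41.89 $/kg
  molybdenum: σ_y = 554.0 MPa, ρ = 10200 kg/m³, cost = 35.00 $/kg
  CFRP laminate: σ_y = 959.0 MPa, ρ = 1560 kg/m³, cost = 99.00 $/kg
  beryllium: σ_y = 302.0 MPa, ρ = 1858 kg/m³, cost = 480.0 $/kg
  polycarbonate: σ_y = 58.00 MPa, ρ = 1212 kg/m³, cost = 3.830 $/kg
  nylon: M = 17.5 kN·m per $
  polycarbonate: M = 12.5 kN·m per $
  CFRP laminate: M = 6.21 kN·m per $
  molybdenum: M = 1.55 kN·m per $
  tungsten: M = 0.791 kN·m per $
  beryllium: M = 0.339 kN·m per $
The maximum is for nylon.

nylon, M = 17.5 kN·m per $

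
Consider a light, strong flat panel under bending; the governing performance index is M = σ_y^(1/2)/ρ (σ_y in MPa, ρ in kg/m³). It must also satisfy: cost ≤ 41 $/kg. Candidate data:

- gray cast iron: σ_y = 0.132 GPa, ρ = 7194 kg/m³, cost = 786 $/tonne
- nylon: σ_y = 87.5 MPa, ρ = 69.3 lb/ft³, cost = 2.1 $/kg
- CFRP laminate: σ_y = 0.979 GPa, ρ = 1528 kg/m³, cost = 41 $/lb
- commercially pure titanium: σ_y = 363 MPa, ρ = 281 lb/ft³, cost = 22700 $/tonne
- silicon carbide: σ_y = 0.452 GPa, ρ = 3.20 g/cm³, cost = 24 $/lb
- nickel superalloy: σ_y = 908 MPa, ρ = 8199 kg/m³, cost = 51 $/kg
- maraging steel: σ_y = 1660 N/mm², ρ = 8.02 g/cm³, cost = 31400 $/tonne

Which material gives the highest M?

Screen on constraints: cost ≤ 41 $/kg. Survivors: gray cast iron, nylon, commercially pure titanium, maraging steel.
Normalizing units and computing the index:
  gray cast iron: σ_y = 132.0 MPa, ρ = 7194 kg/m³
  nylon: σ_y = 87.50 MPa, ρ = 1110 kg/m³
  commercially pure titanium: σ_y = 363.0 MPa, ρ = 4501 kg/m³
  maraging steel: σ_y = 1660 MPa, ρ = 8020 kg/m³
  nylon: M = 8.43×10⁻³
  maraging steel: M = 5.08×10⁻³
  commercially pure titanium: M = 4.23×10⁻³
  gray cast iron: M = 1.60×10⁻³
Nylon has the largest M.

nylon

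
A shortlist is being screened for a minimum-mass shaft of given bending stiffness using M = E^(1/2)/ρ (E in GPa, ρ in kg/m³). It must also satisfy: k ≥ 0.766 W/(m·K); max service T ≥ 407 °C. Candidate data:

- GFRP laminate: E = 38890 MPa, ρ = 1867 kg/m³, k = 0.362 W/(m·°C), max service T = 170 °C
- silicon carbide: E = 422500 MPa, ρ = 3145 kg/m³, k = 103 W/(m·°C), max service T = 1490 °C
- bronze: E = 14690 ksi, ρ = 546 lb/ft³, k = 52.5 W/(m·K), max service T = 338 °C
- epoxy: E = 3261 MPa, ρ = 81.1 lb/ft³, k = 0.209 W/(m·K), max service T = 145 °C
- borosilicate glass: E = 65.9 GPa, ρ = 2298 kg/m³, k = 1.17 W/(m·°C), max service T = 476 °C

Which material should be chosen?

silicon carbide

Screen on constraints: k ≥ 0.766 W/(m·K); max service T ≥ 407 °C. Survivors: silicon carbide, borosilicate glass.
Convert each candidate to consistent units, then evaluate M:
  silicon carbide: E = 422.5 GPa, ρ = 3145 kg/m³
  borosilicate glass: E = 65.90 GPa, ρ = 2298 kg/m³
  silicon carbide: M = 6.54×10⁻³
  borosilicate glass: M = 3.53×10⁻³
The maximum is for silicon carbide.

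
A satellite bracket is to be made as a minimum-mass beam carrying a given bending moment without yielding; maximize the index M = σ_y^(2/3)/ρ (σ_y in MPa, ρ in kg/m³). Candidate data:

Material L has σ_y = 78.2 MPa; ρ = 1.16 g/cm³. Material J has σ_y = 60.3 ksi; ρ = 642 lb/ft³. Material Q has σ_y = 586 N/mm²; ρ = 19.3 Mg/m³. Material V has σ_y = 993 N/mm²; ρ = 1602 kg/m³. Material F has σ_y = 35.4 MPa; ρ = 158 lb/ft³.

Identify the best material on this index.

material V

Convert each candidate to consistent units, then evaluate M:
  material L: σ_y = 78.20 MPa, ρ = 1160 kg/m³
  material J: σ_y = 415.8 MPa, ρ = 10280 kg/m³
  material Q: σ_y = 586.0 MPa, ρ = 19300 kg/m³
  material V: σ_y = 993.0 MPa, ρ = 1602 kg/m³
  material F: σ_y = 35.40 MPa, ρ = 2531 kg/m³
  material V: M = 62.1×10⁻³
  material L: M = 15.8×10⁻³
  material J: M = 5.42×10⁻³
  material F: M = 4.26×10⁻³
  material Q: M = 3.63×10⁻³
The maximum is for material V.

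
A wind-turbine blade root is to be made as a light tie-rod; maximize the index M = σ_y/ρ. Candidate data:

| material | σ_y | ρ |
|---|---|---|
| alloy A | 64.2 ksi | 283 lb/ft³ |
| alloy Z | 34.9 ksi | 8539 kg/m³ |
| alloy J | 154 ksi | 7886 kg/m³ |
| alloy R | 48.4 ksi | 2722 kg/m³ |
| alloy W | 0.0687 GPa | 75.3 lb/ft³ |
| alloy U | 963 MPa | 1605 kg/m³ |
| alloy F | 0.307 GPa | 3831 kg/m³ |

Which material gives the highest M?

In SI units:
  alloy A: σ_y = 442.6 MPa, ρ = 4533 kg/m³
  alloy Z: σ_y = 240.6 MPa, ρ = 8539 kg/m³
  alloy J: σ_y = 1062 MPa, ρ = 7886 kg/m³
  alloy R: σ_y = 333.7 MPa, ρ = 2722 kg/m³
  alloy W: σ_y = 68.70 MPa, ρ = 1206 kg/m³
  alloy U: σ_y = 963.0 MPa, ρ = 1605 kg/m³
  alloy F: σ_y = 307.0 MPa, ρ = 3831 kg/m³
  alloy U: M = 600 kN·m/kg
  alloy J: M = 135 kN·m/kg
  alloy R: M = 123 kN·m/kg
  alloy A: M = 97.6 kN·m/kg
  alloy F: M = 80.1 kN·m/kg
  alloy W: M = 57.0 kN·m/kg
  alloy Z: M = 28.2 kN·m/kg
Alloy U ranks first.

alloy U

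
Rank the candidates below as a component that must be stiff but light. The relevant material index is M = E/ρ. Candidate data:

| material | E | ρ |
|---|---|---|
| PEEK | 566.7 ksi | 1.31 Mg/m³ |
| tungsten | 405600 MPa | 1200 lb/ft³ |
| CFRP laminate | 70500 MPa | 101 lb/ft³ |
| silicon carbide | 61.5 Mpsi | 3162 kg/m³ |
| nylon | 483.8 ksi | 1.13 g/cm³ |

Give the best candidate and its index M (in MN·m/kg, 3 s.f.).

In SI units:
  PEEK: E = 3.907 GPa, ρ = 1310 kg/m³
  tungsten: E = 405.6 GPa, ρ = 19220 kg/m³
  CFRP laminate: E = 70.50 GPa, ρ = 1618 kg/m³
  silicon carbide: E = 424.0 GPa, ρ = 3162 kg/m³
  nylon: E = 3.336 GPa, ρ = 1130 kg/m³
  silicon carbide: M = 134 MN·m/kg
  CFRP laminate: M = 43.6 MN·m/kg
  tungsten: M = 21.1 MN·m/kg
  PEEK: M = 2.98 MN·m/kg
  nylon: M = 2.95 MN·m/kg
The maximum is for silicon carbide.

silicon carbide, M = 134 MN·m/kg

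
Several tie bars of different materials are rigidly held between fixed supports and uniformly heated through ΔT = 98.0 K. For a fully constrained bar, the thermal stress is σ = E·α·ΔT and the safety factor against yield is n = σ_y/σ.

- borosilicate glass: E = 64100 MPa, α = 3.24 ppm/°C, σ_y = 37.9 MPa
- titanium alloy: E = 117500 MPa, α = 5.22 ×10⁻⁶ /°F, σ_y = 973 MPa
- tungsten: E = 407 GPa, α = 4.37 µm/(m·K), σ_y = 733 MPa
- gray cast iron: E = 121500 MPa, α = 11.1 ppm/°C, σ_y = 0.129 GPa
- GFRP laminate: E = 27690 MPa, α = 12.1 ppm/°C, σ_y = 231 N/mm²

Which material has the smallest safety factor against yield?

gray cast iron

Converting E to GPa, α to ×10⁻⁶/K, σ_y to MPa, then σ and n for each:
  borosilicate glass: E = 64.10, α = 3.24, σ_y = 37.90 → σ = 20.4 MPa, n = 1.86
  titanium alloy: E = 117.5, α = 9.40, σ_y = 973.0 → σ = 108 MPa, n = 8.99
  tungsten: E = 407.0, α = 4.37, σ_y = 733.0 → σ = 174 MPa, n = 4.21
  gray cast iron: E = 121.5, α = 11.1, σ_y = 129.0 → σ = 132 MPa, n = 0.976
  GFRP laminate: E = 27.69, α = 12.1, σ_y = 231.0 → σ = 32.8 MPa, n = 7.04
Gray cast iron has the lowest safety factor, n = 0.976.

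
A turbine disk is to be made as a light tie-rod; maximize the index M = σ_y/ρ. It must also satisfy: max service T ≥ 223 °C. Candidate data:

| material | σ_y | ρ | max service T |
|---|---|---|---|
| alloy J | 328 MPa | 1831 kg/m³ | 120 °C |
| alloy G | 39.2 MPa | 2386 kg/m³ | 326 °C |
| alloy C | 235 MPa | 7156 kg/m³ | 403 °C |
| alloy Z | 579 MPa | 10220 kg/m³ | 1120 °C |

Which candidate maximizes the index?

alloy Z

Screen on constraints: max service T ≥ 223 °C. Survivors: alloy G, alloy C, alloy Z.
Evaluate M for each candidate:
  alloy Z: M = 56.7 kN·m/kg
  alloy C: M = 32.8 kN·m/kg
  alloy G: M = 16.4 kN·m/kg
Alloy Z ranks first.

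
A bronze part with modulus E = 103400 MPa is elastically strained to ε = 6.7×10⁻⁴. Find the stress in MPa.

69.3 MPa

E = 103400 MPa = 103.4 GPa.
σ = E·ε = 103400 MPa × 6.7×10⁻⁴ = 69.3 MPa.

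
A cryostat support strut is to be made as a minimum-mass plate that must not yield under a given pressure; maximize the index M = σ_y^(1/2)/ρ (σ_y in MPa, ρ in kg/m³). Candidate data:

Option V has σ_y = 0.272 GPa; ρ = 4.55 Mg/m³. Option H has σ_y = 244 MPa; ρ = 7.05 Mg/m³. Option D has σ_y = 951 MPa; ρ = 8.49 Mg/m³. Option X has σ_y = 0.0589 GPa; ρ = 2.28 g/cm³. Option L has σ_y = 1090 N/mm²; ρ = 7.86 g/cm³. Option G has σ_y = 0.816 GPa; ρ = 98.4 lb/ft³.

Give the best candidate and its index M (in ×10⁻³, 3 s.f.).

option G, M = 18.1×10⁻³

In SI units:
  option V: σ_y = 272.0 MPa, ρ = 4550 kg/m³
  option H: σ_y = 244.0 MPa, ρ = 7050 kg/m³
  option D: σ_y = 951.0 MPa, ρ = 8490 kg/m³
  option X: σ_y = 58.90 MPa, ρ = 2280 kg/m³
  option L: σ_y = 1090 MPa, ρ = 7860 kg/m³
  option G: σ_y = 816.0 MPa, ρ = 1576 kg/m³
  option G: M = 18.1×10⁻³
  option L: M = 4.20×10⁻³
  option D: M = 3.63×10⁻³
  option V: M = 3.62×10⁻³
  option X: M = 3.37×10⁻³
  option H: M = 2.22×10⁻³
The maximum is for option G.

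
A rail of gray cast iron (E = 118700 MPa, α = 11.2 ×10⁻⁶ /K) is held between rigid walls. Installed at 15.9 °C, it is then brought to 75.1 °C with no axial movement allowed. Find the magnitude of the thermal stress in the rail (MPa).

78.7 MPa

E = 118700 MPa = 118.7 GPa.
ΔT = 59.20 K. Constrained thermal stress σ = E·α·ΔT = 118.7×10³ MPa × 11.2×10⁻⁶ × 59.20 = 78.7 MPa (compressive).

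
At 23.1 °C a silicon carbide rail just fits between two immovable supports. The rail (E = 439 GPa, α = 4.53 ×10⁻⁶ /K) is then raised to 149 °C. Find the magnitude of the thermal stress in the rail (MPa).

250 MPa

ΔT = 125.9 K. Constrained thermal stress σ = E·α·ΔT = 439.0×10³ MPa × 4.53×10⁻⁶ × 125.9 = 250 MPa (compressive).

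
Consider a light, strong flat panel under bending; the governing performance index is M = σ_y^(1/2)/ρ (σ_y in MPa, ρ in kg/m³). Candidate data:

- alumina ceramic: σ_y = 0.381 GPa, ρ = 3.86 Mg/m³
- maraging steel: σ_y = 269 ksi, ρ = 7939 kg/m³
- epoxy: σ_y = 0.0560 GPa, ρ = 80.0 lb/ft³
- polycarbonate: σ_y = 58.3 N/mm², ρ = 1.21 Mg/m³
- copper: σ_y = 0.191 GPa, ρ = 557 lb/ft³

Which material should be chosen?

polycarbonate

Putting every candidate on a common basis:
  alumina ceramic: σ_y = 381.0 MPa, ρ = 3860 kg/m³
  maraging steel: σ_y = 1855 MPa, ρ = 7939 kg/m³
  epoxy: σ_y = 56.00 MPa, ρ = 1281 kg/m³
  polycarbonate: σ_y = 58.30 MPa, ρ = 1210 kg/m³
  copper: σ_y = 191.0 MPa, ρ = 8922 kg/m³
  polycarbonate: M = 6.31×10⁻³
  epoxy: M = 5.84×10⁻³
  maraging steel: M = 5.42×10⁻³
  alumina ceramic: M = 5.06×10⁻³
  copper: M = 1.55×10⁻³
The maximum is for polycarbonate.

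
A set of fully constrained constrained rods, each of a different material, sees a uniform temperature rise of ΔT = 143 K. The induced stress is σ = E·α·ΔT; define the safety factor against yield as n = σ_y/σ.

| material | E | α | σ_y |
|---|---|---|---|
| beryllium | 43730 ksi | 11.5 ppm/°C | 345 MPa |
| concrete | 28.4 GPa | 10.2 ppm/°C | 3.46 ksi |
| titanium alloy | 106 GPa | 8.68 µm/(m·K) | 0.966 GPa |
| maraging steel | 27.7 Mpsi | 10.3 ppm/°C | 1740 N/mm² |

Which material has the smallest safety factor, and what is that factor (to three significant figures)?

concrete, n = 0.576

With everything in SI (GPa, ×10⁻⁶/K, MPa):
  beryllium: E = 301.5, α = 11.5, σ_y = 345.0 → σ = 496 MPa, n = 0.696
  concrete: E = 28.40, α = 10.2, σ_y = 23.86 → σ = 41.4 MPa, n = 0.576
  titanium alloy: E = 106.0, α = 8.68, σ_y = 966.0 → σ = 132 MPa, n = 7.34
  maraging steel: E = 191.0, α = 10.3, σ_y = 1740 → σ = 281 MPa, n = 6.19
The minimum is concrete at n = 0.576.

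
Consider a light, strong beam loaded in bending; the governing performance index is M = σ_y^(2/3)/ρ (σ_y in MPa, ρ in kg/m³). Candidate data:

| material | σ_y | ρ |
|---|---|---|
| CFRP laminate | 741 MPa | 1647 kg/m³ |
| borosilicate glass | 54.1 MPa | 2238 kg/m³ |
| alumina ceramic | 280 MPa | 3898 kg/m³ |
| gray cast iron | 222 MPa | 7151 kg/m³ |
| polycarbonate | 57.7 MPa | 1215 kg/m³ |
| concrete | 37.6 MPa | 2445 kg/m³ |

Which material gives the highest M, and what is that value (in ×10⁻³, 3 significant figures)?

Evaluate M for each candidate:
  CFRP laminate: M = 49.7×10⁻³
  polycarbonate: M = 12.3×10⁻³
  alumina ceramic: M = 11.0×10⁻³
  borosilicate glass: M = 6.39×10⁻³
  gray cast iron: M = 5.13×10⁻³
  concrete: M = 4.59×10⁻³
CFRP laminate ranks first.

CFRP laminate, M = 49.7×10⁻³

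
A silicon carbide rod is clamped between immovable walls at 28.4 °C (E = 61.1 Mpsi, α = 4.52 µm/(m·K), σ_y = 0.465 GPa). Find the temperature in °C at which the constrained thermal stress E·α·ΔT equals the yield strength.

273 °C

E = 61.1 Mpsi = 421.3 GPa.
σ_y = 0.465 GPa = 465.0 MPa.
E·α·ΔT = 465.0 MPa ⇒ ΔT = 465.0 / (421.3×10³ × 4.52×10⁻⁶) = 244.2 K.
T = 28.4 + 244.2 = 272.6 °C.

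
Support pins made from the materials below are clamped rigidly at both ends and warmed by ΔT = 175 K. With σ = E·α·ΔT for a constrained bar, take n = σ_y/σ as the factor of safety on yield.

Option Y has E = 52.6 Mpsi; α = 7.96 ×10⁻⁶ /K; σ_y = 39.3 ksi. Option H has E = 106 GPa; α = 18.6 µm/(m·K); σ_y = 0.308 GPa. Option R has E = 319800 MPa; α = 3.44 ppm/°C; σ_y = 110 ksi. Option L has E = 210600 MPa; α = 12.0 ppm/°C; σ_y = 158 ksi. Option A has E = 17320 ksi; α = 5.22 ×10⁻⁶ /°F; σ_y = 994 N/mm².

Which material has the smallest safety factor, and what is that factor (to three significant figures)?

option Y, n = 0.536

With everything in SI (GPa, ×10⁻⁶/K, MPa):
  option Y: E = 362.7, α = 7.96, σ_y = 271.0 → σ = 505 MPa, n = 0.536
  option H: E = 106.0, α = 18.6, σ_y = 308.0 → σ = 345 MPa, n = 0.893
  option R: E = 319.8, α = 3.44, σ_y = 758.4 → σ = 193 MPa, n = 3.94
  option L: E = 210.6, α = 12.0, σ_y = 1089 → σ = 442 MPa, n = 2.46
  option A: E = 119.4, α = 9.40, σ_y = 994.0 → σ = 196 MPa, n = 5.06
Option Y has the lowest safety factor, n = 0.536.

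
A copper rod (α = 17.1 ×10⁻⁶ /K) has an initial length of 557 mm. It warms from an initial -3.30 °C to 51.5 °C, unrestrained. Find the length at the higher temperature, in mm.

ΔT = 51.5 − (-3.30) = 54.80 K.
ΔL = α·L₀·ΔT = 17.1×10⁻⁶ × 557 mm × 54.80 K = 0.522 mm.
L = L₀ + ΔL = 557 + 0.522 = 557.52 mm.

557.52 mm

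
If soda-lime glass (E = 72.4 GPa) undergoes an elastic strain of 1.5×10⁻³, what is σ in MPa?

109 MPa

σ = E·ε = 72400 MPa × 1.5×10⁻³ = 109 MPa.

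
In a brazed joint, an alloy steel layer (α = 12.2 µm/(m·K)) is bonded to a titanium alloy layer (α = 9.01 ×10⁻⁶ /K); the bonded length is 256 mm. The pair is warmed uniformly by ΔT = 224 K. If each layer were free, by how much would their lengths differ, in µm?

183 µm

Δα = |12.2 − 9.01|×10⁻⁶/K = 3.19×10⁻⁶/K.
ΔL_mismatch = Δα·L·ΔT = 3.19×10⁻⁶ × 256.0 mm × 224.0 K = 183 µm.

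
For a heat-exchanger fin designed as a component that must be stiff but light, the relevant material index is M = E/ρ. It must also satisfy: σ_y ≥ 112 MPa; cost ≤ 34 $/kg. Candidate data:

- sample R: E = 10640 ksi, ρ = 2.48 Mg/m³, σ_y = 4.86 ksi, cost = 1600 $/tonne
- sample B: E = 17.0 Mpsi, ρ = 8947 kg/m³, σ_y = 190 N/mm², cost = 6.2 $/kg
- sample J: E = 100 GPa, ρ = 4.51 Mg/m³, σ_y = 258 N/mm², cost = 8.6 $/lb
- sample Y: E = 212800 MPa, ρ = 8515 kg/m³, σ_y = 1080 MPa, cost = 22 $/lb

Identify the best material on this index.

Screen on constraints: σ_y ≥ 112 MPa; cost ≤ 34 $/kg. Survivors: sample B, sample J.
After converting to SI:
  sample B: E = 117.2 GPa, ρ = 8947 kg/m³
  sample J: E = 100.0 GPa, ρ = 4510 kg/m³
  sample J: M = 22.2 MN·m/kg
  sample B: M = 13.1 MN·m/kg
Sample J has the largest M.

sample J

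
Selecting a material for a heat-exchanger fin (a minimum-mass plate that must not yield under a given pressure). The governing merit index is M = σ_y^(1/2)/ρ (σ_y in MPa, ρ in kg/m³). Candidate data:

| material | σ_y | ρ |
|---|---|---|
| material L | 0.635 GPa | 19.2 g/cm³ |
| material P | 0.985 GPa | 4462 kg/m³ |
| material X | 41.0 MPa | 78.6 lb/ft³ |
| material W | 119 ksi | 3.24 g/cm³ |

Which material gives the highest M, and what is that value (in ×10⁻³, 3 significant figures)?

Putting every candidate on a common basis:
  material L: σ_y = 635.0 MPa, ρ = 19200 kg/m³
  material P: σ_y = 985.0 MPa, ρ = 4462 kg/m³
  material X: σ_y = 41.00 MPa, ρ = 1259 kg/m³
  material W: σ_y = 820.5 MPa, ρ = 3240 kg/m³
  material W: M = 8.84×10⁻³
  material P: M = 7.03×10⁻³
  material X: M = 5.09×10⁻³
  material L: M = 1.31×10⁻³
Material W ranks first.

material W, M = 8.84×10⁻³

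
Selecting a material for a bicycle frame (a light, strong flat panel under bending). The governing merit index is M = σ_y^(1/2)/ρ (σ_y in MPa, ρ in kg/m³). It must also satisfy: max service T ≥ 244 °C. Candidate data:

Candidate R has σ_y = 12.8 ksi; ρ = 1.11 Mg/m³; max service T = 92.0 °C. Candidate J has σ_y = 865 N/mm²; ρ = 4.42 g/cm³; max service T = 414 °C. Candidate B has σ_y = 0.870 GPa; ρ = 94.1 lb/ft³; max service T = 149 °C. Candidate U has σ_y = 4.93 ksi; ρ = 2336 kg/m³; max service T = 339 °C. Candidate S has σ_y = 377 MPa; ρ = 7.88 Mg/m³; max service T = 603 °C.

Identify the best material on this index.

Screen on constraints: max service T ≥ 244 °C. Survivors: candidate J, candidate U, candidate S.
Normalizing units and computing the index:
  candidate J: σ_y = 865.0 MPa, ρ = 4420 kg/m³
  candidate U: σ_y = 33.99 MPa, ρ = 2336 kg/m³
  candidate S: σ_y = 377.0 MPa, ρ = 7880 kg/m³
  candidate J: M = 6.65×10⁻³
  candidate U: M = 2.50×10⁻³
  candidate S: M = 2.46×10⁻³
Highest index: candidate J.

candidate J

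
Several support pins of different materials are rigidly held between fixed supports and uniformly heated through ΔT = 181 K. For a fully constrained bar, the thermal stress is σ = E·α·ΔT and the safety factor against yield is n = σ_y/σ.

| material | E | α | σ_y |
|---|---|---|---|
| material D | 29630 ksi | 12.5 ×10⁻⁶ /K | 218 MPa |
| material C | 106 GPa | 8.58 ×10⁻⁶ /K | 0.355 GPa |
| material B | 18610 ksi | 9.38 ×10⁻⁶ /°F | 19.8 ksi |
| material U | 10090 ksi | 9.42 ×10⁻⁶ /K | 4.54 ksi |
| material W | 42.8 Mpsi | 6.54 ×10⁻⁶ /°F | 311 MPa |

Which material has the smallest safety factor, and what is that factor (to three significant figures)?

material U, n = 0.264

In consistent units (E in GPa, α in ×10⁻⁶/K, σ_y in MPa):
  material D: E = 204.3, α = 12.5, σ_y = 218.0 → σ = 462 MPa, n = 0.472
  material C: E = 106.0, α = 8.58, σ_y = 355.0 → σ = 165 MPa, n = 2.16
  material B: E = 128.3, α = 16.9, σ_y = 136.5 → σ = 392 MPa, n = 0.348
  material U: E = 69.57, α = 9.42, σ_y = 31.30 → σ = 119 MPa, n = 0.264
  material W: E = 295.1, α = 11.8, σ_y = 311.0 → σ = 629 MPa, n = 0.495
The minimum is material U at n = 0.264.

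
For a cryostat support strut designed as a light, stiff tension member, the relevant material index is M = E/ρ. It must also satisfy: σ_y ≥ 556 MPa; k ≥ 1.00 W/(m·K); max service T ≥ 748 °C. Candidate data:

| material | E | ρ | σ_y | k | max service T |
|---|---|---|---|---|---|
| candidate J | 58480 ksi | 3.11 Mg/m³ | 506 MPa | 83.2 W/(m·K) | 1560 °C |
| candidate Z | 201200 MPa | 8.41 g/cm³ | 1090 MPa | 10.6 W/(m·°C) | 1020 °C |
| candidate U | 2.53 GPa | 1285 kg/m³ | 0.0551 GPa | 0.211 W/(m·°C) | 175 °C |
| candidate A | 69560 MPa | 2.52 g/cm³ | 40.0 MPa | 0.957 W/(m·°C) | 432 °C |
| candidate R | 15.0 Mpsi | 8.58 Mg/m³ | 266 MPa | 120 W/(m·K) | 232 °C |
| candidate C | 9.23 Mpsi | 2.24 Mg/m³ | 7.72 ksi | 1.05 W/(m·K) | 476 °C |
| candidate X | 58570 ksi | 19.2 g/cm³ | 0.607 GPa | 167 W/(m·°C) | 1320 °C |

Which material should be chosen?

candidate Z

Screen on constraints: σ_y ≥ 556 MPa; k ≥ 1.00 W/(m·K); max service T ≥ 748 °C. Survivors: candidate Z, candidate X.
Convert each candidate to consistent units, then evaluate M:
  candidate Z: E = 201.2 GPa, ρ = 8410 kg/m³
  candidate X: E = 403.8 GPa, ρ = 19200 kg/m³
  candidate Z: M = 23.9 MN·m/kg
  candidate X: M = 21.0 MN·m/kg
Highest index: candidate Z.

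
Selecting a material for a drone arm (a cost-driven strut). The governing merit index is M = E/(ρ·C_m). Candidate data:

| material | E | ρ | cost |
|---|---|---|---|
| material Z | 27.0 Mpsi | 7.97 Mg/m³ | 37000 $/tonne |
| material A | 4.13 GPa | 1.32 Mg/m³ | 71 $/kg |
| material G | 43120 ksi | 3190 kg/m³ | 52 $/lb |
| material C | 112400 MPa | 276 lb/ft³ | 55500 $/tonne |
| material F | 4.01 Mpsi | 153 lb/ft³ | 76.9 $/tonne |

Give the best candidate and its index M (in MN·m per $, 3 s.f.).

material F, M = 147 MN·m per $

Convert each candidate to consistent units, then evaluate M:
  material Z: E = 186.2 GPa, ρ = 7970 kg/m³, cost = 37.00 $/kg
  material A: E = 4.130 GPa, ρ = 1320 kg/m³, cost = 71.00 $/kg
  material G: E = 297.3 GPa, ρ = 3190 kg/m³, cost = 114.6 $/kg
  material C: E = 112.4 GPa, ρ = 4421 kg/m³, cost = 55.50 $/kg
  material F: E = 27.65 GPa, ρ = 2451 kg/m³, cost = 0.07690 $/kg
  material F: M = 147 MN·m per $
  material G: M = 0.813 MN·m per $
  material Z: M = 0.631 MN·m per $
  material C: M = 0.458 MN·m per $
  material A: M = 0.0441 MN·m per $
The maximum is for material F.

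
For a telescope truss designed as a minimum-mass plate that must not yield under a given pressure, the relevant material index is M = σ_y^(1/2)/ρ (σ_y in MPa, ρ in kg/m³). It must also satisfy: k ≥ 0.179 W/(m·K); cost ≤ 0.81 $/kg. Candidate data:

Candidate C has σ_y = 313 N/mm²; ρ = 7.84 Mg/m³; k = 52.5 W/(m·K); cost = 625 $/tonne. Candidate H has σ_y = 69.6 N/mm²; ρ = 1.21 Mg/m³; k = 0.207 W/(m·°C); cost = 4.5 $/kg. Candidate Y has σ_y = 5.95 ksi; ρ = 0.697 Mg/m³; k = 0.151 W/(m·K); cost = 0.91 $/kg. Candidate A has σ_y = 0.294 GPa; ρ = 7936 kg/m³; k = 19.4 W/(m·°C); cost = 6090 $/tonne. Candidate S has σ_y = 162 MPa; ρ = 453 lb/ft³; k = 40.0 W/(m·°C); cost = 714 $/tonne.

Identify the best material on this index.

Screen on constraints: k ≥ 0.179 W/(m·K); cost ≤ 0.81 $/kg. Survivors: candidate C, candidate S.
After converting to SI:
  candidate C: σ_y = 313.0 MPa, ρ = 7840 kg/m³
  candidate S: σ_y = 162.0 MPa, ρ = 7256 kg/m³
  candidate C: M = 2.26×10⁻³
  candidate S: M = 1.75×10⁻³
The maximum is for candidate C.

candidate C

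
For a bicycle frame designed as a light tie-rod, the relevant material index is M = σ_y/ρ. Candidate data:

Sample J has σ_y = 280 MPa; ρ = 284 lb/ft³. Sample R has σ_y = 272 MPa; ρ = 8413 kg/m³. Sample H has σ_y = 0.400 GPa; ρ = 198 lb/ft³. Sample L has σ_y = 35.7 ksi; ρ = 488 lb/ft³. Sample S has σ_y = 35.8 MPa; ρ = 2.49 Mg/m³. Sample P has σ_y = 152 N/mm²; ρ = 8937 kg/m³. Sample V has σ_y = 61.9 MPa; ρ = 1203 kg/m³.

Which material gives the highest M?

sample H

In SI units:
  sample J: σ_y = 280.0 MPa, ρ = 4549 kg/m³
  sample R: σ_y = 272.0 MPa, ρ = 8413 kg/m³
  sample H: σ_y = 400.0 MPa, ρ = 3172 kg/m³
  sample L: σ_y = 246.1 MPa, ρ = 7817 kg/m³
  sample S: σ_y = 35.80 MPa, ρ = 2490 kg/m³
  sample P: σ_y = 152.0 MPa, ρ = 8937 kg/m³
  sample V: σ_y = 61.90 MPa, ρ = 1203 kg/m³
  sample H: M = 126 kN·m/kg
  sample J: M = 61.5 kN·m/kg
  sample V: M = 51.5 kN·m/kg
  sample R: M = 32.3 kN·m/kg
  sample L: M = 31.5 kN·m/kg
  sample P: M = 17.0 kN·m/kg
  sample S: M = 14.4 kN·m/kg
Sample H has the largest M.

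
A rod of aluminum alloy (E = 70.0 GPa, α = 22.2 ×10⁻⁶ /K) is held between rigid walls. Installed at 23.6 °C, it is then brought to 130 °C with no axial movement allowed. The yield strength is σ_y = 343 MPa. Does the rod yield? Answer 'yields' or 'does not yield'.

does not yield

ΔT = 106.4 K. Constrained thermal stress σ = E·α·ΔT = 70.00×10³ MPa × 22.2×10⁻⁶ × 106.4 = 165 MPa (compressive).
Compare to σ_y = 343 MPa: σ < σ_y, so it does not yield.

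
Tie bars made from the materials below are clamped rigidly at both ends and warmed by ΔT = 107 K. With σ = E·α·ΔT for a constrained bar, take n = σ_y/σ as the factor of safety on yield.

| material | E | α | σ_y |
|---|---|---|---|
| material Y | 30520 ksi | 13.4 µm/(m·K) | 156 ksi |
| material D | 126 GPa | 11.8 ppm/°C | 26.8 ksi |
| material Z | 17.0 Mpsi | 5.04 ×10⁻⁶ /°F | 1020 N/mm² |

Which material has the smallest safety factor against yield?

Converting E to GPa, α to ×10⁻⁶/K, σ_y to MPa, then σ and n for each:
  material Y: E = 210.4, α = 13.4, σ_y = 1076 → σ = 302 MPa, n = 3.56
  material D: E = 126.0, α = 11.8, σ_y = 184.8 → σ = 159 MPa, n = 1.16
  material Z: E = 117.2, α = 9.07, σ_y = 1020 → σ = 114 MPa, n = 8.96
Material D has the lowest safety factor, n = 1.16.

material D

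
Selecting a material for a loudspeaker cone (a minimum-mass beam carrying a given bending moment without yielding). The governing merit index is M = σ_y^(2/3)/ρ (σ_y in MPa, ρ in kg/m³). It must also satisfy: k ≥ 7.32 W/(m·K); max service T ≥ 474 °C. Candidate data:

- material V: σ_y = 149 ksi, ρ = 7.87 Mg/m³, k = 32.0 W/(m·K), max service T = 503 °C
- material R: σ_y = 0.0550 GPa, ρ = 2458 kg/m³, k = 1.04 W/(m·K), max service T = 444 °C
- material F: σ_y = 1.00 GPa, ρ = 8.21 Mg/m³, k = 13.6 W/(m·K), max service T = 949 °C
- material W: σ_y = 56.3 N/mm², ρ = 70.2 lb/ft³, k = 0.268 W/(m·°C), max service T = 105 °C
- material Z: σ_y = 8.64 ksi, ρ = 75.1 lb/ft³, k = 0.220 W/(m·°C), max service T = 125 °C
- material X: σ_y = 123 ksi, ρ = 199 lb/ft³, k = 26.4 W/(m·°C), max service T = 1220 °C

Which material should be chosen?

Screen on constraints: k ≥ 7.32 W/(m·K); max service T ≥ 474 °C. Survivors: material V, material F, material X.
Convert each candidate to consistent units, then evaluate M:
  material V: σ_y = 1027 MPa, ρ = 7870 kg/m³
  material F: σ_y = 1000 MPa, ρ = 8210 kg/m³
  material X: σ_y = 848.1 MPa, ρ = 3188 kg/m³
  material X: M = 28.1×10⁻³
  material V: M = 12.9×10⁻³
  material F: M = 12.2×10⁻³
Material X ranks first.

material X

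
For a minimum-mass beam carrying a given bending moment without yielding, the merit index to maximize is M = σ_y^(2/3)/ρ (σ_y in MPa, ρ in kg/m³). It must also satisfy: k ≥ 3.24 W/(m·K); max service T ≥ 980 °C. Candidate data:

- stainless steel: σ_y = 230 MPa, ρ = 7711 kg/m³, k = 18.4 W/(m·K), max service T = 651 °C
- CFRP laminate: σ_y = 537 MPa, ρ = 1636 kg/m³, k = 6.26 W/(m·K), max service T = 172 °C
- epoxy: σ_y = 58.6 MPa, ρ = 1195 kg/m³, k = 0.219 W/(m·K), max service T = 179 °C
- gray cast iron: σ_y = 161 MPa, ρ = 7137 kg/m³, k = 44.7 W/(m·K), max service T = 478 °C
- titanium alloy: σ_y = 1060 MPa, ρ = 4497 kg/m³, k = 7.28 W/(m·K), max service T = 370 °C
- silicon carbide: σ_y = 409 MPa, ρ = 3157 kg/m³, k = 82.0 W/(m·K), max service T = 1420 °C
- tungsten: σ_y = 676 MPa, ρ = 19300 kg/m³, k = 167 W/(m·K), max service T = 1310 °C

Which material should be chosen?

Screen on constraints: k ≥ 3.24 W/(m·K); max service T ≥ 980 °C. Survivors: silicon carbide, tungsten.
Per-candidate index values:
  silicon carbide: M = 17.5×10⁻³
  tungsten: M = 3.99×10⁻³
The maximum is for silicon carbide.

silicon carbide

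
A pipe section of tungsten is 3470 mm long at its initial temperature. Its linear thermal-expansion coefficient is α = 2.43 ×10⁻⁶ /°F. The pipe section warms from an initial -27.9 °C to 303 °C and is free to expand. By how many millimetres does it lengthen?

Convert α: 2.43×10⁻⁶/°F × (9/5) = 4.37×10⁻⁶/K.
ΔT = 303 − (-27.9) = 330.9 K.
ΔL = α·L₀·ΔT = 4.37×10⁻⁶ × 3470 mm × 330.9 K = 5.02 mm.

5.02 mm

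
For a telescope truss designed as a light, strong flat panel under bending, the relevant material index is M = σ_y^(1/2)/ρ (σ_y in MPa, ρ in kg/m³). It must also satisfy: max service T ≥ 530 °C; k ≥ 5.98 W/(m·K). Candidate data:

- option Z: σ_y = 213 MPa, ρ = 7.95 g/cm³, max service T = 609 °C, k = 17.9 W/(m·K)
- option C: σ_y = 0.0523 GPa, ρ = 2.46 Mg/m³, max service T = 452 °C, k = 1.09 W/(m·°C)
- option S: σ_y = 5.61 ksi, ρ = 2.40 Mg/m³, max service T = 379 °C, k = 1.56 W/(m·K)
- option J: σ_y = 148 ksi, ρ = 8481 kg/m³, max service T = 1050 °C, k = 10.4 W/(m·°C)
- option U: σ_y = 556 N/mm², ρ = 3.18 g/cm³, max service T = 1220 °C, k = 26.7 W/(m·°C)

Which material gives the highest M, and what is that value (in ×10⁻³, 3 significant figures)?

Screen on constraints: max service T ≥ 530 °C; k ≥ 5.98 W/(m·K). Survivors: option Z, option J, option U.
Normalizing units and computing the index:
  option Z: σ_y = 213.0 MPa, ρ = 7950 kg/m³
  option J: σ_y = 1020 MPa, ρ = 8481 kg/m³
  option U: σ_y = 556.0 MPa, ρ = 3180 kg/m³
  option U: M = 7.41×10⁻³
  option J: M = 3.77×10⁻³
  option Z: M = 1.84×10⁻³
Highest index: option U.

option U, M = 7.41×10⁻³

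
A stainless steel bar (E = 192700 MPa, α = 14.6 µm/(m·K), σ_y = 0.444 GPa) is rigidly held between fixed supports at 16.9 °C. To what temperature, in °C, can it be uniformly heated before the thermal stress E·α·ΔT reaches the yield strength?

175 °C

E = 192700 MPa = 192.7 GPa.
σ_y = 0.444 GPa = 444.0 MPa.
E·α·ΔT = 444.0 MPa ⇒ ΔT = 444.0 / (192.7×10³ × 14.6×10⁻⁶) = 157.8 K.
T = 16.9 + 157.8 = 174.7 °C.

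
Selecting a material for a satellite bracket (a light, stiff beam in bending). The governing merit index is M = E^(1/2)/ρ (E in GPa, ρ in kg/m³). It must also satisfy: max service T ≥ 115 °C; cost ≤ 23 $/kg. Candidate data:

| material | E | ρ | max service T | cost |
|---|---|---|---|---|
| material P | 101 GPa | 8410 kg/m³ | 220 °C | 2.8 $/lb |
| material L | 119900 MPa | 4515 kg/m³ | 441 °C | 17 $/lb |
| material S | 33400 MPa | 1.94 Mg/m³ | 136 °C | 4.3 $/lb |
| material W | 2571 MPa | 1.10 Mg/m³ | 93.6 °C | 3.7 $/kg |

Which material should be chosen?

material S

Screen on constraints: max service T ≥ 115 °C; cost ≤ 23 $/kg. Survivors: material P, material S.
Normalizing units and computing the index:
  material P: E = 101.0 GPa, ρ = 8410 kg/m³
  material S: E = 33.40 GPa, ρ = 1940 kg/m³
  material S: M = 2.98×10⁻³
  material P: M = 1.19×10⁻³
Material S has the largest M.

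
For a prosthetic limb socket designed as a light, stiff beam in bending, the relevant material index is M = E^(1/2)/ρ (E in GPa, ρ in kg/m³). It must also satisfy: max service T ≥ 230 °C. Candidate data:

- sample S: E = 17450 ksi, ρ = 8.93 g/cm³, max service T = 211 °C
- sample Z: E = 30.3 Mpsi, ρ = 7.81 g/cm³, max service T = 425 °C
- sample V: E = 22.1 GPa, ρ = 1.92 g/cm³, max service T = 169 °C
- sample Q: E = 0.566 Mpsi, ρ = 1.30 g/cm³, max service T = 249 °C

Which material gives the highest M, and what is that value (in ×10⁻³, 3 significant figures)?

sample Z, M = 1.85×10⁻³

Screen on constraints: max service T ≥ 230 °C. Survivors: sample Z, sample Q.
Normalizing units and computing the index:
  sample Z: E = 208.9 GPa, ρ = 7810 kg/m³
  sample Q: E = 3.902 GPa, ρ = 1300 kg/m³
  sample Z: M = 1.85×10⁻³
  sample Q: M = 1.52×10⁻³
Highest index: sample Z.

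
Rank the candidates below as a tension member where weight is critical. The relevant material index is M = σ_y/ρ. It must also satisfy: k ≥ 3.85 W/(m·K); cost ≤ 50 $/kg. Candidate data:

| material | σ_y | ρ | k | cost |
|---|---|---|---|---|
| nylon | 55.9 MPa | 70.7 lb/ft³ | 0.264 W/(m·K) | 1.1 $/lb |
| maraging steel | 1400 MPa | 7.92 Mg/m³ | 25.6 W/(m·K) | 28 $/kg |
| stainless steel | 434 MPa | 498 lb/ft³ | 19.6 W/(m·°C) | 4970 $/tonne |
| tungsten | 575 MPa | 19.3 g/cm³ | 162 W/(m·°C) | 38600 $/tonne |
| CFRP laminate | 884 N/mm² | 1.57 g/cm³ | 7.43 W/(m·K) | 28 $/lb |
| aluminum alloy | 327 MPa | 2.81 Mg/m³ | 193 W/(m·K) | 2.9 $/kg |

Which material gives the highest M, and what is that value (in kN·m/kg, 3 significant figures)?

maraging steel, M = 177 kN·m/kg

Screen on constraints: k ≥ 3.85 W/(m·K); cost ≤ 50 $/kg. Survivors: maraging steel, stainless steel, tungsten, aluminum alloy.
Putting every candidate on a common basis:
  maraging steel: σ_y = 1400 MPa, ρ = 7920 kg/m³
  stainless steel: σ_y = 434.0 MPa, ρ = 7977 kg/m³
  tungsten: σ_y = 575.0 MPa, ρ = 19300 kg/m³
  aluminum alloy: σ_y = 327.0 MPa, ρ = 2810 kg/m³
  maraging steel: M = 177 kN·m/kg
  aluminum alloy: M = 116 kN·m/kg
  stainless steel: M = 54.4 kN·m/kg
  tungsten: M = 29.8 kN·m/kg
Highest index: maraging steel.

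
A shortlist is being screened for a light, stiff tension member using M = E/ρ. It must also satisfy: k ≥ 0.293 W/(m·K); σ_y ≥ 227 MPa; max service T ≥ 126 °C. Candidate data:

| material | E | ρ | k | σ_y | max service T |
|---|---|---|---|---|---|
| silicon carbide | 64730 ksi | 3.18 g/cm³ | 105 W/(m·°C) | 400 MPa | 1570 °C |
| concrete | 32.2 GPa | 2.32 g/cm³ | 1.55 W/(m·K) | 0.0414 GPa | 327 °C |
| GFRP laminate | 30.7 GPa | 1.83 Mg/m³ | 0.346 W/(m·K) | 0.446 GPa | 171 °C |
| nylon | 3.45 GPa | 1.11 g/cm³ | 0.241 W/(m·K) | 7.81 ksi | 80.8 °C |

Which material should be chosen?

Screen on constraints: k ≥ 0.293 W/(m·K); σ_y ≥ 227 MPa; max service T ≥ 126 °C. Survivors: silicon carbide, GFRP laminate.
After converting to SI:
  silicon carbide: E = 446.3 GPa, ρ = 3180 kg/m³
  GFRP laminate: E = 30.70 GPa, ρ = 1830 kg/m³
  silicon carbide: M = 140 MN·m/kg
  GFRP laminate: M = 16.8 MN·m/kg
Silicon carbide ranks first.

silicon carbide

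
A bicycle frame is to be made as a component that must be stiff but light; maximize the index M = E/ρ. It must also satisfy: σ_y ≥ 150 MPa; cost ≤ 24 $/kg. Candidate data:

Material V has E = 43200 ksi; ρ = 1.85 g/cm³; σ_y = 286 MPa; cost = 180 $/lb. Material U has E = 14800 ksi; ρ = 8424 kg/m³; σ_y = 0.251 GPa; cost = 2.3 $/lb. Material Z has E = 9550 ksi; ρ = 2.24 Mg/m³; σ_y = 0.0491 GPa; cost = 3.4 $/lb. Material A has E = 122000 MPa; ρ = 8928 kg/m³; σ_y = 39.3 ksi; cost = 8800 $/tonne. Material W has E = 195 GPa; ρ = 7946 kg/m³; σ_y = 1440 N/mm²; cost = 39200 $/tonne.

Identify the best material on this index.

Screen on constraints: σ_y ≥ 150 MPa; cost ≤ 24 $/kg. Survivors: material U, material A.
Normalizing units and computing the index:
  material U: E = 102.0 GPa, ρ = 8424 kg/m³
  material A: E = 122.0 GPa, ρ = 8928 kg/m³
  material A: M = 13.7 MN·m/kg
  material U: M = 12.1 MN·m/kg
Material A has the largest M.

material A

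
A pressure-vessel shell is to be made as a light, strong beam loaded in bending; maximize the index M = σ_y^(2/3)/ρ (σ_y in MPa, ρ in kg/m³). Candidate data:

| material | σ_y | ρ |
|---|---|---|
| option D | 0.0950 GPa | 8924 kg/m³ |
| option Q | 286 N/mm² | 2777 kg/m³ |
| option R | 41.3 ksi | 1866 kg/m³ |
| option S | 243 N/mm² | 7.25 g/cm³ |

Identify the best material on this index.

option R

Normalizing units and computing the index:
  option D: σ_y = 95.00 MPa, ρ = 8924 kg/m³
  option Q: σ_y = 286.0 MPa, ρ = 2777 kg/m³
  option R: σ_y = 284.8 MPa, ρ = 1866 kg/m³
  option S: σ_y = 243.0 MPa, ρ = 7250 kg/m³
  option R: M = 23.2×10⁻³
  option Q: M = 15.6×10⁻³
  option S: M = 5.37×10⁻³
  option D: M = 2.33×10⁻³
Option R has the largest M.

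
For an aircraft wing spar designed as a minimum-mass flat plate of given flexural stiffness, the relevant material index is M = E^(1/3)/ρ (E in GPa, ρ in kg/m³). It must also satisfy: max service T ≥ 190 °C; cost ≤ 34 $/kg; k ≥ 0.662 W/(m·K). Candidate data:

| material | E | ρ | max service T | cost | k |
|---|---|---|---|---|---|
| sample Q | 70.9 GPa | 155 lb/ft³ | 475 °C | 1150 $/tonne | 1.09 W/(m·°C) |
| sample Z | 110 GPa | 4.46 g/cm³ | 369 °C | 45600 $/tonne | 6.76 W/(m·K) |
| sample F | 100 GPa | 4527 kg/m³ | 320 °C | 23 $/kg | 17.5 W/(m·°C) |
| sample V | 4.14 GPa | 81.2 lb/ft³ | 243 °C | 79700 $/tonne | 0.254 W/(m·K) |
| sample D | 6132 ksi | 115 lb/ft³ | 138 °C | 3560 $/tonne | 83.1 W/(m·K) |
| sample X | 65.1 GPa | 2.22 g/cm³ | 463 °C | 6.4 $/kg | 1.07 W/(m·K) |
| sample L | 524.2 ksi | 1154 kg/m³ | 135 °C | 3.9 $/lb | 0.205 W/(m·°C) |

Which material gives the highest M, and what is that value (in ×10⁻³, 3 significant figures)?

Screen on constraints: max service T ≥ 190 °C; cost ≤ 34 $/kg; k ≥ 0.662 W/(m·K). Survivors: sample Q, sample F, sample X.
After converting to SI:
  sample Q: E = 70.90 GPa, ρ = 2483 kg/m³
  sample F: E = 100.0 GPa, ρ = 4527 kg/m³
  sample X: E = 65.10 GPa, ρ = 2220 kg/m³
  sample X: M = 1.81×10⁻³
  sample Q: M = 1.67×10⁻³
  sample F: M = 1.03×10⁻³
The maximum is for sample X.

sample X, M = 1.81×10⁻³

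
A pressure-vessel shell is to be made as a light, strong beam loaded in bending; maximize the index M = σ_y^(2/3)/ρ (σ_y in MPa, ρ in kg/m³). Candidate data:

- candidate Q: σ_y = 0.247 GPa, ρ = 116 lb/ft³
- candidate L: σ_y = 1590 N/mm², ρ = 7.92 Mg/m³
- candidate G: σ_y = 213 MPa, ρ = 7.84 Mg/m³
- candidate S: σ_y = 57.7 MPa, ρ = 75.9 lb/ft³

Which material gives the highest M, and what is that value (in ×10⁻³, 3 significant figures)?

In SI units:
  candidate Q: σ_y = 247.0 MPa, ρ = 1858 kg/m³
  candidate L: σ_y = 1590 MPa, ρ = 7920 kg/m³
  candidate G: σ_y = 213.0 MPa, ρ = 7840 kg/m³
  candidate S: σ_y = 57.70 MPa, ρ = 1216 kg/m³
  candidate Q: M = 21.2×10⁻³
  candidate L: M = 17.2×10⁻³
  candidate S: M = 12.3×10⁻³
  candidate G: M = 4.55×10⁻³
The maximum is for candidate Q.

candidate Q, M = 21.2×10⁻³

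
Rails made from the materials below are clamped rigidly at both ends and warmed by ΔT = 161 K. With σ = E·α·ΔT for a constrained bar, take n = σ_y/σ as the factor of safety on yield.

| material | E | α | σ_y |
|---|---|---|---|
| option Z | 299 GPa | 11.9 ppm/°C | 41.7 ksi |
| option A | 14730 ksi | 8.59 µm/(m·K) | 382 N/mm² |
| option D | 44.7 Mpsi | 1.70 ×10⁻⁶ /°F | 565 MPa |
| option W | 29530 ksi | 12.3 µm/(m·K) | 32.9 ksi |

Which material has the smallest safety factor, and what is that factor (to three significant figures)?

With everything in SI (GPa, ×10⁻⁶/K, MPa):
  option Z: E = 299.0, α = 11.9, σ_y = 287.5 → σ = 573 MPa, n = 0.502
  option A: E = 101.6, α = 8.59, σ_y = 382.0 → σ = 140 MPa, n = 2.72
  option D: E = 308.2, α = 3.06, σ_y = 565.0 → σ = 152 MPa, n = 3.72
  option W: E = 203.6, α = 12.3, σ_y = 226.8 → σ = 403 MPa, n = 0.563
Option Z has the lowest safety factor, n = 0.502.

option Z, n = 0.502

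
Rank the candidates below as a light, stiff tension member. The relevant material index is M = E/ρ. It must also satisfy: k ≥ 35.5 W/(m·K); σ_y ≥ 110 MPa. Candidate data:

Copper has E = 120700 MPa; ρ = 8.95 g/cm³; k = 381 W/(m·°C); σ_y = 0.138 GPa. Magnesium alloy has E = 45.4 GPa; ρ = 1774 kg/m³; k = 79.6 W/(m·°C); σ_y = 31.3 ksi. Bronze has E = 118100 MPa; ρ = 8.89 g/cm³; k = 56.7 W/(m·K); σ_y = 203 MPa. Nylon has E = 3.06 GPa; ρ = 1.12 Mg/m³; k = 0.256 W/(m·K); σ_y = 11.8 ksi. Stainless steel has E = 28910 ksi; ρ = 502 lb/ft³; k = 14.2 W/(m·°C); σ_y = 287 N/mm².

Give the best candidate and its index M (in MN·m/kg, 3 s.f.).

Screen on constraints: k ≥ 35.5 W/(m·K); σ_y ≥ 110 MPa. Survivors: copper, magnesium alloy, bronze.
Normalizing units and computing the index:
  copper: E = 120.7 GPa, ρ = 8950 kg/m³
  magnesium alloy: E = 45.40 GPa, ρ = 1774 kg/m³
  bronze: E = 118.1 GPa, ρ = 8890 kg/m³
  magnesium alloy: M = 25.6 MN·m/kg
  copper: M = 13.5 MN·m/kg
  bronze: M = 13.3 MN·m/kg
Magnesium alloy ranks first.

magnesium alloy, M = 25.6 MN·m/kg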